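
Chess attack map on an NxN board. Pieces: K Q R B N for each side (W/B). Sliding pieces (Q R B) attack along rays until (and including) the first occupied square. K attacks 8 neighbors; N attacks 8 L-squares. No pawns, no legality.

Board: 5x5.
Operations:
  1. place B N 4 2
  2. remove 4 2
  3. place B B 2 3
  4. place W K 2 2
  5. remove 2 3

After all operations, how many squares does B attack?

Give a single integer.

Answer: 0

Derivation:
Op 1: place BN@(4,2)
Op 2: remove (4,2)
Op 3: place BB@(2,3)
Op 4: place WK@(2,2)
Op 5: remove (2,3)
Per-piece attacks for B:
Union (0 distinct): (none)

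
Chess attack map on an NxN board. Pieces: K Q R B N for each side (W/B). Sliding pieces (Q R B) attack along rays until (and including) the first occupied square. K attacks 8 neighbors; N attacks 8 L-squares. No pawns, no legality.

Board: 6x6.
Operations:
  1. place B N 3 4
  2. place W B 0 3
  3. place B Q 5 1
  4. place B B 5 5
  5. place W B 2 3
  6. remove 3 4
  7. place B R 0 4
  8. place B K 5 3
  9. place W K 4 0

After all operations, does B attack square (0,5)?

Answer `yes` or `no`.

Answer: yes

Derivation:
Op 1: place BN@(3,4)
Op 2: place WB@(0,3)
Op 3: place BQ@(5,1)
Op 4: place BB@(5,5)
Op 5: place WB@(2,3)
Op 6: remove (3,4)
Op 7: place BR@(0,4)
Op 8: place BK@(5,3)
Op 9: place WK@(4,0)
Per-piece attacks for B:
  BR@(0,4): attacks (0,5) (0,3) (1,4) (2,4) (3,4) (4,4) (5,4) [ray(0,-1) blocked at (0,3)]
  BQ@(5,1): attacks (5,2) (5,3) (5,0) (4,1) (3,1) (2,1) (1,1) (0,1) (4,2) (3,3) (2,4) (1,5) (4,0) [ray(0,1) blocked at (5,3); ray(-1,-1) blocked at (4,0)]
  BK@(5,3): attacks (5,4) (5,2) (4,3) (4,4) (4,2)
  BB@(5,5): attacks (4,4) (3,3) (2,2) (1,1) (0,0)
B attacks (0,5): yes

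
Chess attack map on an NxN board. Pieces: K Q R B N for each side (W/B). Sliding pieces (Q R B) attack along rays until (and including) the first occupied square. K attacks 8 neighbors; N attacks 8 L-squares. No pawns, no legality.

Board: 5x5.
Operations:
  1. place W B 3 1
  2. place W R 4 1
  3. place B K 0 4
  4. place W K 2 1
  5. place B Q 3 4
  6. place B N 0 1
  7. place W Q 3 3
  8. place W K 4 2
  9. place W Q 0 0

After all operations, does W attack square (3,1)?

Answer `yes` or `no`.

Op 1: place WB@(3,1)
Op 2: place WR@(4,1)
Op 3: place BK@(0,4)
Op 4: place WK@(2,1)
Op 5: place BQ@(3,4)
Op 6: place BN@(0,1)
Op 7: place WQ@(3,3)
Op 8: place WK@(4,2)
Op 9: place WQ@(0,0)
Per-piece attacks for W:
  WQ@(0,0): attacks (0,1) (1,0) (2,0) (3,0) (4,0) (1,1) (2,2) (3,3) [ray(0,1) blocked at (0,1); ray(1,1) blocked at (3,3)]
  WK@(2,1): attacks (2,2) (2,0) (3,1) (1,1) (3,2) (3,0) (1,2) (1,0)
  WB@(3,1): attacks (4,2) (4,0) (2,2) (1,3) (0,4) (2,0) [ray(1,1) blocked at (4,2); ray(-1,1) blocked at (0,4)]
  WQ@(3,3): attacks (3,4) (3,2) (3,1) (4,3) (2,3) (1,3) (0,3) (4,4) (4,2) (2,4) (2,2) (1,1) (0,0) [ray(0,1) blocked at (3,4); ray(0,-1) blocked at (3,1); ray(1,-1) blocked at (4,2); ray(-1,-1) blocked at (0,0)]
  WR@(4,1): attacks (4,2) (4,0) (3,1) [ray(0,1) blocked at (4,2); ray(-1,0) blocked at (3,1)]
  WK@(4,2): attacks (4,3) (4,1) (3,2) (3,3) (3,1)
W attacks (3,1): yes

Answer: yes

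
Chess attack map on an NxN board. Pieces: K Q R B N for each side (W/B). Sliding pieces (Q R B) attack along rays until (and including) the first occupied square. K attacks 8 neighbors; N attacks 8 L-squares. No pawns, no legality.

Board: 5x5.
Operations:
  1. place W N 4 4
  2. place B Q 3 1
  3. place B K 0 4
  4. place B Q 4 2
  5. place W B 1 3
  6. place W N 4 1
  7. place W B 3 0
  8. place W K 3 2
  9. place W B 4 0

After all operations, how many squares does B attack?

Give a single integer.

Op 1: place WN@(4,4)
Op 2: place BQ@(3,1)
Op 3: place BK@(0,4)
Op 4: place BQ@(4,2)
Op 5: place WB@(1,3)
Op 6: place WN@(4,1)
Op 7: place WB@(3,0)
Op 8: place WK@(3,2)
Op 9: place WB@(4,0)
Per-piece attacks for B:
  BK@(0,4): attacks (0,3) (1,4) (1,3)
  BQ@(3,1): attacks (3,2) (3,0) (4,1) (2,1) (1,1) (0,1) (4,2) (4,0) (2,2) (1,3) (2,0) [ray(0,1) blocked at (3,2); ray(0,-1) blocked at (3,0); ray(1,0) blocked at (4,1); ray(1,1) blocked at (4,2); ray(1,-1) blocked at (4,0); ray(-1,1) blocked at (1,3)]
  BQ@(4,2): attacks (4,3) (4,4) (4,1) (3,2) (3,3) (2,4) (3,1) [ray(0,1) blocked at (4,4); ray(0,-1) blocked at (4,1); ray(-1,0) blocked at (3,2); ray(-1,-1) blocked at (3,1)]
Union (18 distinct): (0,1) (0,3) (1,1) (1,3) (1,4) (2,0) (2,1) (2,2) (2,4) (3,0) (3,1) (3,2) (3,3) (4,0) (4,1) (4,2) (4,3) (4,4)

Answer: 18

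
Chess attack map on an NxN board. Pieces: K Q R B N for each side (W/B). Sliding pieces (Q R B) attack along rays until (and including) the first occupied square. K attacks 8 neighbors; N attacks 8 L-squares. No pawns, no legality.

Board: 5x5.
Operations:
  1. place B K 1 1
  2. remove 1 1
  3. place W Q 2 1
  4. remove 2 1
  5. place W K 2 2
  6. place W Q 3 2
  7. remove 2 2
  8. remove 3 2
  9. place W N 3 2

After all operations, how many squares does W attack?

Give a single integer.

Answer: 6

Derivation:
Op 1: place BK@(1,1)
Op 2: remove (1,1)
Op 3: place WQ@(2,1)
Op 4: remove (2,1)
Op 5: place WK@(2,2)
Op 6: place WQ@(3,2)
Op 7: remove (2,2)
Op 8: remove (3,2)
Op 9: place WN@(3,2)
Per-piece attacks for W:
  WN@(3,2): attacks (4,4) (2,4) (1,3) (4,0) (2,0) (1,1)
Union (6 distinct): (1,1) (1,3) (2,0) (2,4) (4,0) (4,4)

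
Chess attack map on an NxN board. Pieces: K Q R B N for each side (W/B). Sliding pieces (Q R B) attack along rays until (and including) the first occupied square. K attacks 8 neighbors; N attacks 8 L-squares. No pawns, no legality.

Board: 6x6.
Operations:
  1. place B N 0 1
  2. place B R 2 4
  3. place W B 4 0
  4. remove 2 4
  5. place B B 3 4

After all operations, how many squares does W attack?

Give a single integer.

Answer: 5

Derivation:
Op 1: place BN@(0,1)
Op 2: place BR@(2,4)
Op 3: place WB@(4,0)
Op 4: remove (2,4)
Op 5: place BB@(3,4)
Per-piece attacks for W:
  WB@(4,0): attacks (5,1) (3,1) (2,2) (1,3) (0,4)
Union (5 distinct): (0,4) (1,3) (2,2) (3,1) (5,1)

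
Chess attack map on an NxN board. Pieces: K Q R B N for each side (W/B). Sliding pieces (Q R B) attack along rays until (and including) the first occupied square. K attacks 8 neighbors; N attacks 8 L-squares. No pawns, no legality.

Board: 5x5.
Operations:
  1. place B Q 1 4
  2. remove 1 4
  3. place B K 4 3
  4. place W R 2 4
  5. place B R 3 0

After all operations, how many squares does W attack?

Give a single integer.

Answer: 8

Derivation:
Op 1: place BQ@(1,4)
Op 2: remove (1,4)
Op 3: place BK@(4,3)
Op 4: place WR@(2,4)
Op 5: place BR@(3,0)
Per-piece attacks for W:
  WR@(2,4): attacks (2,3) (2,2) (2,1) (2,0) (3,4) (4,4) (1,4) (0,4)
Union (8 distinct): (0,4) (1,4) (2,0) (2,1) (2,2) (2,3) (3,4) (4,4)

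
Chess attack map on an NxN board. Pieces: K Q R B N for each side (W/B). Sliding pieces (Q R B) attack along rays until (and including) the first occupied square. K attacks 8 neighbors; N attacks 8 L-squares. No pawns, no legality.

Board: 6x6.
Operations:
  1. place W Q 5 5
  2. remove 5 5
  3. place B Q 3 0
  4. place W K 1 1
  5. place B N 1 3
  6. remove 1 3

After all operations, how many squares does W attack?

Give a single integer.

Answer: 8

Derivation:
Op 1: place WQ@(5,5)
Op 2: remove (5,5)
Op 3: place BQ@(3,0)
Op 4: place WK@(1,1)
Op 5: place BN@(1,3)
Op 6: remove (1,3)
Per-piece attacks for W:
  WK@(1,1): attacks (1,2) (1,0) (2,1) (0,1) (2,2) (2,0) (0,2) (0,0)
Union (8 distinct): (0,0) (0,1) (0,2) (1,0) (1,2) (2,0) (2,1) (2,2)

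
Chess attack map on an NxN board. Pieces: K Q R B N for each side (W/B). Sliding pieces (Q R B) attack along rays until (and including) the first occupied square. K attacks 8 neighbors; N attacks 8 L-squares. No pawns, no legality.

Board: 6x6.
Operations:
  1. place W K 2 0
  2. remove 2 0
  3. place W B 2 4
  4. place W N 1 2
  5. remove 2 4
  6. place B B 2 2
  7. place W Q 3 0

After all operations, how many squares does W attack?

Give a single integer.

Op 1: place WK@(2,0)
Op 2: remove (2,0)
Op 3: place WB@(2,4)
Op 4: place WN@(1,2)
Op 5: remove (2,4)
Op 6: place BB@(2,2)
Op 7: place WQ@(3,0)
Per-piece attacks for W:
  WN@(1,2): attacks (2,4) (3,3) (0,4) (2,0) (3,1) (0,0)
  WQ@(3,0): attacks (3,1) (3,2) (3,3) (3,4) (3,5) (4,0) (5,0) (2,0) (1,0) (0,0) (4,1) (5,2) (2,1) (1,2) [ray(-1,1) blocked at (1,2)]
Union (16 distinct): (0,0) (0,4) (1,0) (1,2) (2,0) (2,1) (2,4) (3,1) (3,2) (3,3) (3,4) (3,5) (4,0) (4,1) (5,0) (5,2)

Answer: 16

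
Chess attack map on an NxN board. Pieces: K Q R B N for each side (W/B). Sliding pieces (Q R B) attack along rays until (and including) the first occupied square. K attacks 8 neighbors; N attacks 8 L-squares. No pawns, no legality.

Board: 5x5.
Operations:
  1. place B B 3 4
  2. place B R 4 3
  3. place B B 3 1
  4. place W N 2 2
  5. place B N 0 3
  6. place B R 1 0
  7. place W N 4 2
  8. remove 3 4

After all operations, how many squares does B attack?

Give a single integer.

Answer: 15

Derivation:
Op 1: place BB@(3,4)
Op 2: place BR@(4,3)
Op 3: place BB@(3,1)
Op 4: place WN@(2,2)
Op 5: place BN@(0,3)
Op 6: place BR@(1,0)
Op 7: place WN@(4,2)
Op 8: remove (3,4)
Per-piece attacks for B:
  BN@(0,3): attacks (2,4) (1,1) (2,2)
  BR@(1,0): attacks (1,1) (1,2) (1,3) (1,4) (2,0) (3,0) (4,0) (0,0)
  BB@(3,1): attacks (4,2) (4,0) (2,2) (2,0) [ray(1,1) blocked at (4,2); ray(-1,1) blocked at (2,2)]
  BR@(4,3): attacks (4,4) (4,2) (3,3) (2,3) (1,3) (0,3) [ray(0,-1) blocked at (4,2); ray(-1,0) blocked at (0,3)]
Union (15 distinct): (0,0) (0,3) (1,1) (1,2) (1,3) (1,4) (2,0) (2,2) (2,3) (2,4) (3,0) (3,3) (4,0) (4,2) (4,4)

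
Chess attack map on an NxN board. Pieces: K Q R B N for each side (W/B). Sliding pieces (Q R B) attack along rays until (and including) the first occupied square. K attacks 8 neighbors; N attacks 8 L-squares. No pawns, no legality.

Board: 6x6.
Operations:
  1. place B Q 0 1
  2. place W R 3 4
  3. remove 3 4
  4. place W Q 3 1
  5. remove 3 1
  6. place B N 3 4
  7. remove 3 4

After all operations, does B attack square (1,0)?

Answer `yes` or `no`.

Op 1: place BQ@(0,1)
Op 2: place WR@(3,4)
Op 3: remove (3,4)
Op 4: place WQ@(3,1)
Op 5: remove (3,1)
Op 6: place BN@(3,4)
Op 7: remove (3,4)
Per-piece attacks for B:
  BQ@(0,1): attacks (0,2) (0,3) (0,4) (0,5) (0,0) (1,1) (2,1) (3,1) (4,1) (5,1) (1,2) (2,3) (3,4) (4,5) (1,0)
B attacks (1,0): yes

Answer: yes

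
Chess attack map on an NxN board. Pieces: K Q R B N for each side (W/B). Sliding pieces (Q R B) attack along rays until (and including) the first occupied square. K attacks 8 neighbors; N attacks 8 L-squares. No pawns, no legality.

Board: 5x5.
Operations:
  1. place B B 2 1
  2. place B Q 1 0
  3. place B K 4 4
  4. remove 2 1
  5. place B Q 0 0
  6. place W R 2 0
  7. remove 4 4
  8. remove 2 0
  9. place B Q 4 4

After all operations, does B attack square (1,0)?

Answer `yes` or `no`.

Op 1: place BB@(2,1)
Op 2: place BQ@(1,0)
Op 3: place BK@(4,4)
Op 4: remove (2,1)
Op 5: place BQ@(0,0)
Op 6: place WR@(2,0)
Op 7: remove (4,4)
Op 8: remove (2,0)
Op 9: place BQ@(4,4)
Per-piece attacks for B:
  BQ@(0,0): attacks (0,1) (0,2) (0,3) (0,4) (1,0) (1,1) (2,2) (3,3) (4,4) [ray(1,0) blocked at (1,0); ray(1,1) blocked at (4,4)]
  BQ@(1,0): attacks (1,1) (1,2) (1,3) (1,4) (2,0) (3,0) (4,0) (0,0) (2,1) (3,2) (4,3) (0,1) [ray(-1,0) blocked at (0,0)]
  BQ@(4,4): attacks (4,3) (4,2) (4,1) (4,0) (3,4) (2,4) (1,4) (0,4) (3,3) (2,2) (1,1) (0,0) [ray(-1,-1) blocked at (0,0)]
B attacks (1,0): yes

Answer: yes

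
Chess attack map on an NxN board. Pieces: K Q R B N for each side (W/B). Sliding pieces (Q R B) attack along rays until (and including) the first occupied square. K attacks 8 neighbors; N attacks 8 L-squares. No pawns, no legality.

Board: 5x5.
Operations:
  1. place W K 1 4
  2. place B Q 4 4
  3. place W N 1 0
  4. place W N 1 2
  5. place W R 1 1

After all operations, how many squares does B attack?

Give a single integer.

Op 1: place WK@(1,4)
Op 2: place BQ@(4,4)
Op 3: place WN@(1,0)
Op 4: place WN@(1,2)
Op 5: place WR@(1,1)
Per-piece attacks for B:
  BQ@(4,4): attacks (4,3) (4,2) (4,1) (4,0) (3,4) (2,4) (1,4) (3,3) (2,2) (1,1) [ray(-1,0) blocked at (1,4); ray(-1,-1) blocked at (1,1)]
Union (10 distinct): (1,1) (1,4) (2,2) (2,4) (3,3) (3,4) (4,0) (4,1) (4,2) (4,3)

Answer: 10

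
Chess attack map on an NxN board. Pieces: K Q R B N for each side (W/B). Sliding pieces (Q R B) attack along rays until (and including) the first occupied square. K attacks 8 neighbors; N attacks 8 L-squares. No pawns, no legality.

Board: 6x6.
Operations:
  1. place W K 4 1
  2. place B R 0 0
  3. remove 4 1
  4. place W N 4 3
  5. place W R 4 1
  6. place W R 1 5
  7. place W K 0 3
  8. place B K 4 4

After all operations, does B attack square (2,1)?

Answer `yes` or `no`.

Answer: no

Derivation:
Op 1: place WK@(4,1)
Op 2: place BR@(0,0)
Op 3: remove (4,1)
Op 4: place WN@(4,3)
Op 5: place WR@(4,1)
Op 6: place WR@(1,5)
Op 7: place WK@(0,3)
Op 8: place BK@(4,4)
Per-piece attacks for B:
  BR@(0,0): attacks (0,1) (0,2) (0,3) (1,0) (2,0) (3,0) (4,0) (5,0) [ray(0,1) blocked at (0,3)]
  BK@(4,4): attacks (4,5) (4,3) (5,4) (3,4) (5,5) (5,3) (3,5) (3,3)
B attacks (2,1): no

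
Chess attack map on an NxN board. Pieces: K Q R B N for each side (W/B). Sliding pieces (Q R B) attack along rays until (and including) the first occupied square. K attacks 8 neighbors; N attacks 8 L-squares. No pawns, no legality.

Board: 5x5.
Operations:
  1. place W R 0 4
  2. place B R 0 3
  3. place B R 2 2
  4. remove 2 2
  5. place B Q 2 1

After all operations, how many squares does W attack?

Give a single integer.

Answer: 5

Derivation:
Op 1: place WR@(0,4)
Op 2: place BR@(0,3)
Op 3: place BR@(2,2)
Op 4: remove (2,2)
Op 5: place BQ@(2,1)
Per-piece attacks for W:
  WR@(0,4): attacks (0,3) (1,4) (2,4) (3,4) (4,4) [ray(0,-1) blocked at (0,3)]
Union (5 distinct): (0,3) (1,4) (2,4) (3,4) (4,4)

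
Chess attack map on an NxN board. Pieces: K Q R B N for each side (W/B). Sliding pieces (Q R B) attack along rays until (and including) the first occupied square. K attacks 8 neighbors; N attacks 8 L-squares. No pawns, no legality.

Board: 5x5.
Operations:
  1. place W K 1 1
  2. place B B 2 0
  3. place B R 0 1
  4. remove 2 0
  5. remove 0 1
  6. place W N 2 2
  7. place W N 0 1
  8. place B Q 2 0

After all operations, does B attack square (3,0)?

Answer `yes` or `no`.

Op 1: place WK@(1,1)
Op 2: place BB@(2,0)
Op 3: place BR@(0,1)
Op 4: remove (2,0)
Op 5: remove (0,1)
Op 6: place WN@(2,2)
Op 7: place WN@(0,1)
Op 8: place BQ@(2,0)
Per-piece attacks for B:
  BQ@(2,0): attacks (2,1) (2,2) (3,0) (4,0) (1,0) (0,0) (3,1) (4,2) (1,1) [ray(0,1) blocked at (2,2); ray(-1,1) blocked at (1,1)]
B attacks (3,0): yes

Answer: yes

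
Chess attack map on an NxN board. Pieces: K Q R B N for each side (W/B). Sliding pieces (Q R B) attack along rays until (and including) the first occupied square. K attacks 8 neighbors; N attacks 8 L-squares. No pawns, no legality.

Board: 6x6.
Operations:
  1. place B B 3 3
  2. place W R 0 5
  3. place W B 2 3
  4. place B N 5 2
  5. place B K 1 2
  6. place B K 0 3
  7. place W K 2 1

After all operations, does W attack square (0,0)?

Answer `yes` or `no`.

Answer: no

Derivation:
Op 1: place BB@(3,3)
Op 2: place WR@(0,5)
Op 3: place WB@(2,3)
Op 4: place BN@(5,2)
Op 5: place BK@(1,2)
Op 6: place BK@(0,3)
Op 7: place WK@(2,1)
Per-piece attacks for W:
  WR@(0,5): attacks (0,4) (0,3) (1,5) (2,5) (3,5) (4,5) (5,5) [ray(0,-1) blocked at (0,3)]
  WK@(2,1): attacks (2,2) (2,0) (3,1) (1,1) (3,2) (3,0) (1,2) (1,0)
  WB@(2,3): attacks (3,4) (4,5) (3,2) (4,1) (5,0) (1,4) (0,5) (1,2) [ray(-1,1) blocked at (0,5); ray(-1,-1) blocked at (1,2)]
W attacks (0,0): no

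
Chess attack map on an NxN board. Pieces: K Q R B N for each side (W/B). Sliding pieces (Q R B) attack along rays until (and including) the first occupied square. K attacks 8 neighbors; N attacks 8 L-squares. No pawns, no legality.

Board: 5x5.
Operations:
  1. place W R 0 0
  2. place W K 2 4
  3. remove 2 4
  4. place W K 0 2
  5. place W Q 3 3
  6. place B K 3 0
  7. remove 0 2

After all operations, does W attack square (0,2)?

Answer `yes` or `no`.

Op 1: place WR@(0,0)
Op 2: place WK@(2,4)
Op 3: remove (2,4)
Op 4: place WK@(0,2)
Op 5: place WQ@(3,3)
Op 6: place BK@(3,0)
Op 7: remove (0,2)
Per-piece attacks for W:
  WR@(0,0): attacks (0,1) (0,2) (0,3) (0,4) (1,0) (2,0) (3,0) [ray(1,0) blocked at (3,0)]
  WQ@(3,3): attacks (3,4) (3,2) (3,1) (3,0) (4,3) (2,3) (1,3) (0,3) (4,4) (4,2) (2,4) (2,2) (1,1) (0,0) [ray(0,-1) blocked at (3,0); ray(-1,-1) blocked at (0,0)]
W attacks (0,2): yes

Answer: yes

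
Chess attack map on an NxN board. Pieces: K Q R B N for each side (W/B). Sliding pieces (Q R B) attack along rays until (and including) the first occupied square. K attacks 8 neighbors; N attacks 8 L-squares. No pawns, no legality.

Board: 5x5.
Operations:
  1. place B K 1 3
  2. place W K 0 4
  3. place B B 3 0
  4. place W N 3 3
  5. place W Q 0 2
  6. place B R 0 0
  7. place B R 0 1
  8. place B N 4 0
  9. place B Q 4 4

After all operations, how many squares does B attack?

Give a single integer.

Op 1: place BK@(1,3)
Op 2: place WK@(0,4)
Op 3: place BB@(3,0)
Op 4: place WN@(3,3)
Op 5: place WQ@(0,2)
Op 6: place BR@(0,0)
Op 7: place BR@(0,1)
Op 8: place BN@(4,0)
Op 9: place BQ@(4,4)
Per-piece attacks for B:
  BR@(0,0): attacks (0,1) (1,0) (2,0) (3,0) [ray(0,1) blocked at (0,1); ray(1,0) blocked at (3,0)]
  BR@(0,1): attacks (0,2) (0,0) (1,1) (2,1) (3,1) (4,1) [ray(0,1) blocked at (0,2); ray(0,-1) blocked at (0,0)]
  BK@(1,3): attacks (1,4) (1,2) (2,3) (0,3) (2,4) (2,2) (0,4) (0,2)
  BB@(3,0): attacks (4,1) (2,1) (1,2) (0,3)
  BN@(4,0): attacks (3,2) (2,1)
  BQ@(4,4): attacks (4,3) (4,2) (4,1) (4,0) (3,4) (2,4) (1,4) (0,4) (3,3) [ray(0,-1) blocked at (4,0); ray(-1,0) blocked at (0,4); ray(-1,-1) blocked at (3,3)]
Union (23 distinct): (0,0) (0,1) (0,2) (0,3) (0,4) (1,0) (1,1) (1,2) (1,4) (2,0) (2,1) (2,2) (2,3) (2,4) (3,0) (3,1) (3,2) (3,3) (3,4) (4,0) (4,1) (4,2) (4,3)

Answer: 23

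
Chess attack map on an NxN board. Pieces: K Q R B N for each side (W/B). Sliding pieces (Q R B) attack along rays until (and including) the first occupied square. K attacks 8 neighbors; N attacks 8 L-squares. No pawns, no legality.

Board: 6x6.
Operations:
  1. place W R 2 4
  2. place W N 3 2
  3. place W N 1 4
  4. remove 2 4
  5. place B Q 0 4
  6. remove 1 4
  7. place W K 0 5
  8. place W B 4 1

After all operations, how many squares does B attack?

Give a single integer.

Op 1: place WR@(2,4)
Op 2: place WN@(3,2)
Op 3: place WN@(1,4)
Op 4: remove (2,4)
Op 5: place BQ@(0,4)
Op 6: remove (1,4)
Op 7: place WK@(0,5)
Op 8: place WB@(4,1)
Per-piece attacks for B:
  BQ@(0,4): attacks (0,5) (0,3) (0,2) (0,1) (0,0) (1,4) (2,4) (3,4) (4,4) (5,4) (1,5) (1,3) (2,2) (3,1) (4,0) [ray(0,1) blocked at (0,5)]
Union (15 distinct): (0,0) (0,1) (0,2) (0,3) (0,5) (1,3) (1,4) (1,5) (2,2) (2,4) (3,1) (3,4) (4,0) (4,4) (5,4)

Answer: 15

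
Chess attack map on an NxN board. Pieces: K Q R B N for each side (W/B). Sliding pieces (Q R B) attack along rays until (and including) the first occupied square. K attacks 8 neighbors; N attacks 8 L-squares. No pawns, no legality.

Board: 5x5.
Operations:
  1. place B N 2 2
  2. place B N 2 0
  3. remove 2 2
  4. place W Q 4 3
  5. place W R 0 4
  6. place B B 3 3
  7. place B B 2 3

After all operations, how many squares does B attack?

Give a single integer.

Op 1: place BN@(2,2)
Op 2: place BN@(2,0)
Op 3: remove (2,2)
Op 4: place WQ@(4,3)
Op 5: place WR@(0,4)
Op 6: place BB@(3,3)
Op 7: place BB@(2,3)
Per-piece attacks for B:
  BN@(2,0): attacks (3,2) (4,1) (1,2) (0,1)
  BB@(2,3): attacks (3,4) (3,2) (4,1) (1,4) (1,2) (0,1)
  BB@(3,3): attacks (4,4) (4,2) (2,4) (2,2) (1,1) (0,0)
Union (12 distinct): (0,0) (0,1) (1,1) (1,2) (1,4) (2,2) (2,4) (3,2) (3,4) (4,1) (4,2) (4,4)

Answer: 12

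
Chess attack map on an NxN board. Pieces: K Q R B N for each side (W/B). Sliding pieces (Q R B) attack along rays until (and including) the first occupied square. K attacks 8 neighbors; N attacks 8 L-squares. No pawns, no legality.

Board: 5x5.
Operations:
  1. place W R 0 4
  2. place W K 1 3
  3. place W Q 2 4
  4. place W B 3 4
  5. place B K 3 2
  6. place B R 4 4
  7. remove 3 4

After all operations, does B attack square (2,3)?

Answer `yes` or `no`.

Answer: yes

Derivation:
Op 1: place WR@(0,4)
Op 2: place WK@(1,3)
Op 3: place WQ@(2,4)
Op 4: place WB@(3,4)
Op 5: place BK@(3,2)
Op 6: place BR@(4,4)
Op 7: remove (3,4)
Per-piece attacks for B:
  BK@(3,2): attacks (3,3) (3,1) (4,2) (2,2) (4,3) (4,1) (2,3) (2,1)
  BR@(4,4): attacks (4,3) (4,2) (4,1) (4,0) (3,4) (2,4) [ray(-1,0) blocked at (2,4)]
B attacks (2,3): yes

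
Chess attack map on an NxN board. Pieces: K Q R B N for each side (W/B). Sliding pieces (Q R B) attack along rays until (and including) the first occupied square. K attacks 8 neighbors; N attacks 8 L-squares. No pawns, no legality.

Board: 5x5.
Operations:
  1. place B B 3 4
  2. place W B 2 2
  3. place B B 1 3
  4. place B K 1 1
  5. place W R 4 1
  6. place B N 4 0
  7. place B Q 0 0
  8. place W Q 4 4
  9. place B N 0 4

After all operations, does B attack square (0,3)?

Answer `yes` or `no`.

Op 1: place BB@(3,4)
Op 2: place WB@(2,2)
Op 3: place BB@(1,3)
Op 4: place BK@(1,1)
Op 5: place WR@(4,1)
Op 6: place BN@(4,0)
Op 7: place BQ@(0,0)
Op 8: place WQ@(4,4)
Op 9: place BN@(0,4)
Per-piece attacks for B:
  BQ@(0,0): attacks (0,1) (0,2) (0,3) (0,4) (1,0) (2,0) (3,0) (4,0) (1,1) [ray(0,1) blocked at (0,4); ray(1,0) blocked at (4,0); ray(1,1) blocked at (1,1)]
  BN@(0,4): attacks (1,2) (2,3)
  BK@(1,1): attacks (1,2) (1,0) (2,1) (0,1) (2,2) (2,0) (0,2) (0,0)
  BB@(1,3): attacks (2,4) (2,2) (0,4) (0,2) [ray(1,-1) blocked at (2,2); ray(-1,1) blocked at (0,4)]
  BB@(3,4): attacks (4,3) (2,3) (1,2) (0,1)
  BN@(4,0): attacks (3,2) (2,1)
B attacks (0,3): yes

Answer: yes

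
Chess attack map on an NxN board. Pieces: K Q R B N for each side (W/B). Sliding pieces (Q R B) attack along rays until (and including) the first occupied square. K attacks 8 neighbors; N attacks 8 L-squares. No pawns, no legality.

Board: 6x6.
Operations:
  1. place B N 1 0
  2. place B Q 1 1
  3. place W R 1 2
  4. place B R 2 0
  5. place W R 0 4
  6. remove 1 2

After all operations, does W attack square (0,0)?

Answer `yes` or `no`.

Answer: yes

Derivation:
Op 1: place BN@(1,0)
Op 2: place BQ@(1,1)
Op 3: place WR@(1,2)
Op 4: place BR@(2,0)
Op 5: place WR@(0,4)
Op 6: remove (1,2)
Per-piece attacks for W:
  WR@(0,4): attacks (0,5) (0,3) (0,2) (0,1) (0,0) (1,4) (2,4) (3,4) (4,4) (5,4)
W attacks (0,0): yes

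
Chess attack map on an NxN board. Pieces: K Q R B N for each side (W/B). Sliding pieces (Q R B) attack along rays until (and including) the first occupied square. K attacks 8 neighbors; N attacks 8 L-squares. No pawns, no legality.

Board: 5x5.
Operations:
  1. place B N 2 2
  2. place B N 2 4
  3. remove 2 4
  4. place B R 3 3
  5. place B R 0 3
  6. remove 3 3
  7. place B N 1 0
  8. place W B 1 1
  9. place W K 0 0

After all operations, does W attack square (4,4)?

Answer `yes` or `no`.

Answer: no

Derivation:
Op 1: place BN@(2,2)
Op 2: place BN@(2,4)
Op 3: remove (2,4)
Op 4: place BR@(3,3)
Op 5: place BR@(0,3)
Op 6: remove (3,3)
Op 7: place BN@(1,0)
Op 8: place WB@(1,1)
Op 9: place WK@(0,0)
Per-piece attacks for W:
  WK@(0,0): attacks (0,1) (1,0) (1,1)
  WB@(1,1): attacks (2,2) (2,0) (0,2) (0,0) [ray(1,1) blocked at (2,2); ray(-1,-1) blocked at (0,0)]
W attacks (4,4): no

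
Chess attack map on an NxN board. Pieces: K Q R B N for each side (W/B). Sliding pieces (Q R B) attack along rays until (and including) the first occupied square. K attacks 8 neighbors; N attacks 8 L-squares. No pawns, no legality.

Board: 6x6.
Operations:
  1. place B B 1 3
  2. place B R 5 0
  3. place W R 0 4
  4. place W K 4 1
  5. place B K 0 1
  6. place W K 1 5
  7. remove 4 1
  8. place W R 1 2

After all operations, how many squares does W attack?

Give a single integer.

Op 1: place BB@(1,3)
Op 2: place BR@(5,0)
Op 3: place WR@(0,4)
Op 4: place WK@(4,1)
Op 5: place BK@(0,1)
Op 6: place WK@(1,5)
Op 7: remove (4,1)
Op 8: place WR@(1,2)
Per-piece attacks for W:
  WR@(0,4): attacks (0,5) (0,3) (0,2) (0,1) (1,4) (2,4) (3,4) (4,4) (5,4) [ray(0,-1) blocked at (0,1)]
  WR@(1,2): attacks (1,3) (1,1) (1,0) (2,2) (3,2) (4,2) (5,2) (0,2) [ray(0,1) blocked at (1,3)]
  WK@(1,5): attacks (1,4) (2,5) (0,5) (2,4) (0,4)
Union (18 distinct): (0,1) (0,2) (0,3) (0,4) (0,5) (1,0) (1,1) (1,3) (1,4) (2,2) (2,4) (2,5) (3,2) (3,4) (4,2) (4,4) (5,2) (5,4)

Answer: 18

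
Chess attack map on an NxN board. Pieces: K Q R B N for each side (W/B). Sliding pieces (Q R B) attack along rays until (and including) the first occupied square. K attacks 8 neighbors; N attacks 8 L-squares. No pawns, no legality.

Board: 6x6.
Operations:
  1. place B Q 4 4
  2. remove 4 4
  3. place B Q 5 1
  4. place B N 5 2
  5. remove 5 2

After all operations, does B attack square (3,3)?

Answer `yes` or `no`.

Answer: yes

Derivation:
Op 1: place BQ@(4,4)
Op 2: remove (4,4)
Op 3: place BQ@(5,1)
Op 4: place BN@(5,2)
Op 5: remove (5,2)
Per-piece attacks for B:
  BQ@(5,1): attacks (5,2) (5,3) (5,4) (5,5) (5,0) (4,1) (3,1) (2,1) (1,1) (0,1) (4,2) (3,3) (2,4) (1,5) (4,0)
B attacks (3,3): yes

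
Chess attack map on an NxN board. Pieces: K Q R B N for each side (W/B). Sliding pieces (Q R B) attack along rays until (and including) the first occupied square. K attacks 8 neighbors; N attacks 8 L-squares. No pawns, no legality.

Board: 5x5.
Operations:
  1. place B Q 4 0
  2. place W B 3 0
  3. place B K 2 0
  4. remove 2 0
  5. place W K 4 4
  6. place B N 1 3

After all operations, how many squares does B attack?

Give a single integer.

Answer: 12

Derivation:
Op 1: place BQ@(4,0)
Op 2: place WB@(3,0)
Op 3: place BK@(2,0)
Op 4: remove (2,0)
Op 5: place WK@(4,4)
Op 6: place BN@(1,3)
Per-piece attacks for B:
  BN@(1,3): attacks (3,4) (2,1) (3,2) (0,1)
  BQ@(4,0): attacks (4,1) (4,2) (4,3) (4,4) (3,0) (3,1) (2,2) (1,3) [ray(0,1) blocked at (4,4); ray(-1,0) blocked at (3,0); ray(-1,1) blocked at (1,3)]
Union (12 distinct): (0,1) (1,3) (2,1) (2,2) (3,0) (3,1) (3,2) (3,4) (4,1) (4,2) (4,3) (4,4)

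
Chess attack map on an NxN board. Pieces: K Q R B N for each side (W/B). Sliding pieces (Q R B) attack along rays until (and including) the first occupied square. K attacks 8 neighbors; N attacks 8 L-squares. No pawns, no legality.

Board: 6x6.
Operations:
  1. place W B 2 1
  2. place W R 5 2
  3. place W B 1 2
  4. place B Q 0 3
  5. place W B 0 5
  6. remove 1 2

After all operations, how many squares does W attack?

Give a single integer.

Op 1: place WB@(2,1)
Op 2: place WR@(5,2)
Op 3: place WB@(1,2)
Op 4: place BQ@(0,3)
Op 5: place WB@(0,5)
Op 6: remove (1,2)
Per-piece attacks for W:
  WB@(0,5): attacks (1,4) (2,3) (3,2) (4,1) (5,0)
  WB@(2,1): attacks (3,2) (4,3) (5,4) (3,0) (1,2) (0,3) (1,0) [ray(-1,1) blocked at (0,3)]
  WR@(5,2): attacks (5,3) (5,4) (5,5) (5,1) (5,0) (4,2) (3,2) (2,2) (1,2) (0,2)
Union (17 distinct): (0,2) (0,3) (1,0) (1,2) (1,4) (2,2) (2,3) (3,0) (3,2) (4,1) (4,2) (4,3) (5,0) (5,1) (5,3) (5,4) (5,5)

Answer: 17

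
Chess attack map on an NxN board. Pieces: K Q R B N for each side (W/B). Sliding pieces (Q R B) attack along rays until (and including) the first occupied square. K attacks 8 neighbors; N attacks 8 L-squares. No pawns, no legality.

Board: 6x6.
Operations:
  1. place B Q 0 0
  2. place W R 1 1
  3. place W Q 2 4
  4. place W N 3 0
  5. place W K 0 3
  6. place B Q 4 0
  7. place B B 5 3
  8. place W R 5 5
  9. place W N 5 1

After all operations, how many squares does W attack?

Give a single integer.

Answer: 29

Derivation:
Op 1: place BQ@(0,0)
Op 2: place WR@(1,1)
Op 3: place WQ@(2,4)
Op 4: place WN@(3,0)
Op 5: place WK@(0,3)
Op 6: place BQ@(4,0)
Op 7: place BB@(5,3)
Op 8: place WR@(5,5)
Op 9: place WN@(5,1)
Per-piece attacks for W:
  WK@(0,3): attacks (0,4) (0,2) (1,3) (1,4) (1,2)
  WR@(1,1): attacks (1,2) (1,3) (1,4) (1,5) (1,0) (2,1) (3,1) (4,1) (5,1) (0,1) [ray(1,0) blocked at (5,1)]
  WQ@(2,4): attacks (2,5) (2,3) (2,2) (2,1) (2,0) (3,4) (4,4) (5,4) (1,4) (0,4) (3,5) (3,3) (4,2) (5,1) (1,5) (1,3) (0,2) [ray(1,-1) blocked at (5,1)]
  WN@(3,0): attacks (4,2) (5,1) (2,2) (1,1)
  WN@(5,1): attacks (4,3) (3,2) (3,0)
  WR@(5,5): attacks (5,4) (5,3) (4,5) (3,5) (2,5) (1,5) (0,5) [ray(0,-1) blocked at (5,3)]
Union (29 distinct): (0,1) (0,2) (0,4) (0,5) (1,0) (1,1) (1,2) (1,3) (1,4) (1,5) (2,0) (2,1) (2,2) (2,3) (2,5) (3,0) (3,1) (3,2) (3,3) (3,4) (3,5) (4,1) (4,2) (4,3) (4,4) (4,5) (5,1) (5,3) (5,4)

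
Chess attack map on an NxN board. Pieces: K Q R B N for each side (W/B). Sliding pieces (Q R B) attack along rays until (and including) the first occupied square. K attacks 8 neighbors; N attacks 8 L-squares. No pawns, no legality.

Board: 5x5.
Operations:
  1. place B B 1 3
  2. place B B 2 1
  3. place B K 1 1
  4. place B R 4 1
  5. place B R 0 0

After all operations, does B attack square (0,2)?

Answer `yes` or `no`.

Op 1: place BB@(1,3)
Op 2: place BB@(2,1)
Op 3: place BK@(1,1)
Op 4: place BR@(4,1)
Op 5: place BR@(0,0)
Per-piece attacks for B:
  BR@(0,0): attacks (0,1) (0,2) (0,3) (0,4) (1,0) (2,0) (3,0) (4,0)
  BK@(1,1): attacks (1,2) (1,0) (2,1) (0,1) (2,2) (2,0) (0,2) (0,0)
  BB@(1,3): attacks (2,4) (2,2) (3,1) (4,0) (0,4) (0,2)
  BB@(2,1): attacks (3,2) (4,3) (3,0) (1,2) (0,3) (1,0)
  BR@(4,1): attacks (4,2) (4,3) (4,4) (4,0) (3,1) (2,1) [ray(-1,0) blocked at (2,1)]
B attacks (0,2): yes

Answer: yes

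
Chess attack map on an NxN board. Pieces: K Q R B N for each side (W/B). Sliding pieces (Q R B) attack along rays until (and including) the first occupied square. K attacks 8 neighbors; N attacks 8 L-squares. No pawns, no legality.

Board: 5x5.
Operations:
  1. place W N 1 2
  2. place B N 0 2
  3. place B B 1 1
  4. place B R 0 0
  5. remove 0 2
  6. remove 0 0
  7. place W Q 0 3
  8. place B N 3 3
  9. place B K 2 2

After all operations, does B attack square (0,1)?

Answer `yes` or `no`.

Op 1: place WN@(1,2)
Op 2: place BN@(0,2)
Op 3: place BB@(1,1)
Op 4: place BR@(0,0)
Op 5: remove (0,2)
Op 6: remove (0,0)
Op 7: place WQ@(0,3)
Op 8: place BN@(3,3)
Op 9: place BK@(2,2)
Per-piece attacks for B:
  BB@(1,1): attacks (2,2) (2,0) (0,2) (0,0) [ray(1,1) blocked at (2,2)]
  BK@(2,2): attacks (2,3) (2,1) (3,2) (1,2) (3,3) (3,1) (1,3) (1,1)
  BN@(3,3): attacks (1,4) (4,1) (2,1) (1,2)
B attacks (0,1): no

Answer: no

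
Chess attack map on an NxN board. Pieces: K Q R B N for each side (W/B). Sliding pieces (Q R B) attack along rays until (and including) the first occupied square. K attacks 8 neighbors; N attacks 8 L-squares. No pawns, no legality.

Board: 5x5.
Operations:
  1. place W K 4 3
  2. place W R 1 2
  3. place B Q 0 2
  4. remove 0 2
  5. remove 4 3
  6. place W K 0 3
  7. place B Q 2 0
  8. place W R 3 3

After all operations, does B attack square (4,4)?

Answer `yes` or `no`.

Answer: no

Derivation:
Op 1: place WK@(4,3)
Op 2: place WR@(1,2)
Op 3: place BQ@(0,2)
Op 4: remove (0,2)
Op 5: remove (4,3)
Op 6: place WK@(0,3)
Op 7: place BQ@(2,0)
Op 8: place WR@(3,3)
Per-piece attacks for B:
  BQ@(2,0): attacks (2,1) (2,2) (2,3) (2,4) (3,0) (4,0) (1,0) (0,0) (3,1) (4,2) (1,1) (0,2)
B attacks (4,4): no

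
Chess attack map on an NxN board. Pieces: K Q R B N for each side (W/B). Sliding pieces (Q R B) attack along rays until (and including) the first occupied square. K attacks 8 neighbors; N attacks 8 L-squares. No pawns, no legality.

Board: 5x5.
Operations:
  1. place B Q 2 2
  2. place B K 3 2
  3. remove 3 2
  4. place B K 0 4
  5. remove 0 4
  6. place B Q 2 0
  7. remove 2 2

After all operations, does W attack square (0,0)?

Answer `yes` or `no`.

Op 1: place BQ@(2,2)
Op 2: place BK@(3,2)
Op 3: remove (3,2)
Op 4: place BK@(0,4)
Op 5: remove (0,4)
Op 6: place BQ@(2,0)
Op 7: remove (2,2)
Per-piece attacks for W:
W attacks (0,0): no

Answer: no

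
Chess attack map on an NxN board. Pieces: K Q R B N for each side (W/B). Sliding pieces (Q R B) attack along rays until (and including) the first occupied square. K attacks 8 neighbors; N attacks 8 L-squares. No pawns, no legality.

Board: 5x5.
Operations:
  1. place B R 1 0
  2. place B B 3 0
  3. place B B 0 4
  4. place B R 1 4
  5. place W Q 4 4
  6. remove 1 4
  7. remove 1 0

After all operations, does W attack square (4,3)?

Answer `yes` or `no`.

Op 1: place BR@(1,0)
Op 2: place BB@(3,0)
Op 3: place BB@(0,4)
Op 4: place BR@(1,4)
Op 5: place WQ@(4,4)
Op 6: remove (1,4)
Op 7: remove (1,0)
Per-piece attacks for W:
  WQ@(4,4): attacks (4,3) (4,2) (4,1) (4,0) (3,4) (2,4) (1,4) (0,4) (3,3) (2,2) (1,1) (0,0) [ray(-1,0) blocked at (0,4)]
W attacks (4,3): yes

Answer: yes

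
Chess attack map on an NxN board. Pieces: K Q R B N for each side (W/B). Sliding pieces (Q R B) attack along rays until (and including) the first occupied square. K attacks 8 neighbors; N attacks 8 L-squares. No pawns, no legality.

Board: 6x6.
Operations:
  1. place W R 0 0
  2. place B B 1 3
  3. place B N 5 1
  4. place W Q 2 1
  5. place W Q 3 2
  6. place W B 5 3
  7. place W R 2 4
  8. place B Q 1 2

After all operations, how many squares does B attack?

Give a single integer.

Op 1: place WR@(0,0)
Op 2: place BB@(1,3)
Op 3: place BN@(5,1)
Op 4: place WQ@(2,1)
Op 5: place WQ@(3,2)
Op 6: place WB@(5,3)
Op 7: place WR@(2,4)
Op 8: place BQ@(1,2)
Per-piece attacks for B:
  BQ@(1,2): attacks (1,3) (1,1) (1,0) (2,2) (3,2) (0,2) (2,3) (3,4) (4,5) (2,1) (0,3) (0,1) [ray(0,1) blocked at (1,3); ray(1,0) blocked at (3,2); ray(1,-1) blocked at (2,1)]
  BB@(1,3): attacks (2,4) (2,2) (3,1) (4,0) (0,4) (0,2) [ray(1,1) blocked at (2,4)]
  BN@(5,1): attacks (4,3) (3,2) (3,0)
Union (18 distinct): (0,1) (0,2) (0,3) (0,4) (1,0) (1,1) (1,3) (2,1) (2,2) (2,3) (2,4) (3,0) (3,1) (3,2) (3,4) (4,0) (4,3) (4,5)

Answer: 18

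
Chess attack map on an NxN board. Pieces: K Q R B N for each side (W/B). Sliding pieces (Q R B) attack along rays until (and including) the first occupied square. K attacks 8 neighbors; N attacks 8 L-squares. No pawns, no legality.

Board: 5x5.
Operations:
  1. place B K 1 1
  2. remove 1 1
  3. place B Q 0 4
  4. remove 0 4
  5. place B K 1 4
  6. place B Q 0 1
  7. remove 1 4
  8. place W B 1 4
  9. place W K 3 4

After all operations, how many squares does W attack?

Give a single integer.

Answer: 8

Derivation:
Op 1: place BK@(1,1)
Op 2: remove (1,1)
Op 3: place BQ@(0,4)
Op 4: remove (0,4)
Op 5: place BK@(1,4)
Op 6: place BQ@(0,1)
Op 7: remove (1,4)
Op 8: place WB@(1,4)
Op 9: place WK@(3,4)
Per-piece attacks for W:
  WB@(1,4): attacks (2,3) (3,2) (4,1) (0,3)
  WK@(3,4): attacks (3,3) (4,4) (2,4) (4,3) (2,3)
Union (8 distinct): (0,3) (2,3) (2,4) (3,2) (3,3) (4,1) (4,3) (4,4)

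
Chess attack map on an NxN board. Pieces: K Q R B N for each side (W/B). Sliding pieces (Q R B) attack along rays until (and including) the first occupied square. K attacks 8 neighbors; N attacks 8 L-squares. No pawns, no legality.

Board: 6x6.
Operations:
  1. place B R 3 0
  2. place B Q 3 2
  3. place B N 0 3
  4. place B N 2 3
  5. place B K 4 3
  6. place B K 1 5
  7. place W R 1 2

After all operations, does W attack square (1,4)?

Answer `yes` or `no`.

Op 1: place BR@(3,0)
Op 2: place BQ@(3,2)
Op 3: place BN@(0,3)
Op 4: place BN@(2,3)
Op 5: place BK@(4,3)
Op 6: place BK@(1,5)
Op 7: place WR@(1,2)
Per-piece attacks for W:
  WR@(1,2): attacks (1,3) (1,4) (1,5) (1,1) (1,0) (2,2) (3,2) (0,2) [ray(0,1) blocked at (1,5); ray(1,0) blocked at (3,2)]
W attacks (1,4): yes

Answer: yes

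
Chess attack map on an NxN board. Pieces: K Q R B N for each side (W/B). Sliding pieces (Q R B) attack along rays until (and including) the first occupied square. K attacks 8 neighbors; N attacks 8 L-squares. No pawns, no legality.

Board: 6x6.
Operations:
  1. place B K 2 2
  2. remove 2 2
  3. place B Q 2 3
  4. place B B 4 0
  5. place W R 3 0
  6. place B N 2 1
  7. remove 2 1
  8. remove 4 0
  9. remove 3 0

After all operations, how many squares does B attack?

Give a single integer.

Answer: 19

Derivation:
Op 1: place BK@(2,2)
Op 2: remove (2,2)
Op 3: place BQ@(2,3)
Op 4: place BB@(4,0)
Op 5: place WR@(3,0)
Op 6: place BN@(2,1)
Op 7: remove (2,1)
Op 8: remove (4,0)
Op 9: remove (3,0)
Per-piece attacks for B:
  BQ@(2,3): attacks (2,4) (2,5) (2,2) (2,1) (2,0) (3,3) (4,3) (5,3) (1,3) (0,3) (3,4) (4,5) (3,2) (4,1) (5,0) (1,4) (0,5) (1,2) (0,1)
Union (19 distinct): (0,1) (0,3) (0,5) (1,2) (1,3) (1,4) (2,0) (2,1) (2,2) (2,4) (2,5) (3,2) (3,3) (3,4) (4,1) (4,3) (4,5) (5,0) (5,3)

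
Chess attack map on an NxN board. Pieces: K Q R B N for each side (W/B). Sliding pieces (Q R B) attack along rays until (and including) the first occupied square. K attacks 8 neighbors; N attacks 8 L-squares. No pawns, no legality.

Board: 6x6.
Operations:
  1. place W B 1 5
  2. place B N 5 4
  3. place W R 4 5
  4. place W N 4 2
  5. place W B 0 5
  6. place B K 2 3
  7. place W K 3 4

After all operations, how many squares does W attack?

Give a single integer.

Op 1: place WB@(1,5)
Op 2: place BN@(5,4)
Op 3: place WR@(4,5)
Op 4: place WN@(4,2)
Op 5: place WB@(0,5)
Op 6: place BK@(2,3)
Op 7: place WK@(3,4)
Per-piece attacks for W:
  WB@(0,5): attacks (1,4) (2,3) [ray(1,-1) blocked at (2,3)]
  WB@(1,5): attacks (2,4) (3,3) (4,2) (0,4) [ray(1,-1) blocked at (4,2)]
  WK@(3,4): attacks (3,5) (3,3) (4,4) (2,4) (4,5) (4,3) (2,5) (2,3)
  WN@(4,2): attacks (5,4) (3,4) (2,3) (5,0) (3,0) (2,1)
  WR@(4,5): attacks (4,4) (4,3) (4,2) (5,5) (3,5) (2,5) (1,5) [ray(0,-1) blocked at (4,2); ray(-1,0) blocked at (1,5)]
Union (18 distinct): (0,4) (1,4) (1,5) (2,1) (2,3) (2,4) (2,5) (3,0) (3,3) (3,4) (3,5) (4,2) (4,3) (4,4) (4,5) (5,0) (5,4) (5,5)

Answer: 18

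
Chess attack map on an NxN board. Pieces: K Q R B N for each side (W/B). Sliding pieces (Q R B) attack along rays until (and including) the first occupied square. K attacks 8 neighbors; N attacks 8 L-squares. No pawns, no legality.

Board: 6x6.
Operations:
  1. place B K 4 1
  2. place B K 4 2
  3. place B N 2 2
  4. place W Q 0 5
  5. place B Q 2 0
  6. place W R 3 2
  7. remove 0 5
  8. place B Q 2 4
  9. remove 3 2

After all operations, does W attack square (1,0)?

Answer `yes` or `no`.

Op 1: place BK@(4,1)
Op 2: place BK@(4,2)
Op 3: place BN@(2,2)
Op 4: place WQ@(0,5)
Op 5: place BQ@(2,0)
Op 6: place WR@(3,2)
Op 7: remove (0,5)
Op 8: place BQ@(2,4)
Op 9: remove (3,2)
Per-piece attacks for W:
W attacks (1,0): no

Answer: no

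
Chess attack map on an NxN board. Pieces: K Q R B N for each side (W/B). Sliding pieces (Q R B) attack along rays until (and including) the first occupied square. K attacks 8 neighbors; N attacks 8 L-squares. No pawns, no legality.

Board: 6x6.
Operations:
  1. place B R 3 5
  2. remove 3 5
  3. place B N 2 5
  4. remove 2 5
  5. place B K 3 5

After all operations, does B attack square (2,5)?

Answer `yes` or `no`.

Answer: yes

Derivation:
Op 1: place BR@(3,5)
Op 2: remove (3,5)
Op 3: place BN@(2,5)
Op 4: remove (2,5)
Op 5: place BK@(3,5)
Per-piece attacks for B:
  BK@(3,5): attacks (3,4) (4,5) (2,5) (4,4) (2,4)
B attacks (2,5): yes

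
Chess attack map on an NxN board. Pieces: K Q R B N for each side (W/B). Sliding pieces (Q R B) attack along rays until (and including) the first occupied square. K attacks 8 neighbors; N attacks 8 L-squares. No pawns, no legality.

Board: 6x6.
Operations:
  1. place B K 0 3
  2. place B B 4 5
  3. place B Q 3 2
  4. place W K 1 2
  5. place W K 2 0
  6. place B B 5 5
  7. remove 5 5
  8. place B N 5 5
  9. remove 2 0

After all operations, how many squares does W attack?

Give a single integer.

Answer: 8

Derivation:
Op 1: place BK@(0,3)
Op 2: place BB@(4,5)
Op 3: place BQ@(3,2)
Op 4: place WK@(1,2)
Op 5: place WK@(2,0)
Op 6: place BB@(5,5)
Op 7: remove (5,5)
Op 8: place BN@(5,5)
Op 9: remove (2,0)
Per-piece attacks for W:
  WK@(1,2): attacks (1,3) (1,1) (2,2) (0,2) (2,3) (2,1) (0,3) (0,1)
Union (8 distinct): (0,1) (0,2) (0,3) (1,1) (1,3) (2,1) (2,2) (2,3)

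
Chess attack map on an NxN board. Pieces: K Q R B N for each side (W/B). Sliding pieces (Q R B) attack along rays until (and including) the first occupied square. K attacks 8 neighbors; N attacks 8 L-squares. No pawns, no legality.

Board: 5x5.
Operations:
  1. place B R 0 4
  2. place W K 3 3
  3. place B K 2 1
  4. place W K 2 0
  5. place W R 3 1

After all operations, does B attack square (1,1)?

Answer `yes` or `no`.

Answer: yes

Derivation:
Op 1: place BR@(0,4)
Op 2: place WK@(3,3)
Op 3: place BK@(2,1)
Op 4: place WK@(2,0)
Op 5: place WR@(3,1)
Per-piece attacks for B:
  BR@(0,4): attacks (0,3) (0,2) (0,1) (0,0) (1,4) (2,4) (3,4) (4,4)
  BK@(2,1): attacks (2,2) (2,0) (3,1) (1,1) (3,2) (3,0) (1,2) (1,0)
B attacks (1,1): yes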